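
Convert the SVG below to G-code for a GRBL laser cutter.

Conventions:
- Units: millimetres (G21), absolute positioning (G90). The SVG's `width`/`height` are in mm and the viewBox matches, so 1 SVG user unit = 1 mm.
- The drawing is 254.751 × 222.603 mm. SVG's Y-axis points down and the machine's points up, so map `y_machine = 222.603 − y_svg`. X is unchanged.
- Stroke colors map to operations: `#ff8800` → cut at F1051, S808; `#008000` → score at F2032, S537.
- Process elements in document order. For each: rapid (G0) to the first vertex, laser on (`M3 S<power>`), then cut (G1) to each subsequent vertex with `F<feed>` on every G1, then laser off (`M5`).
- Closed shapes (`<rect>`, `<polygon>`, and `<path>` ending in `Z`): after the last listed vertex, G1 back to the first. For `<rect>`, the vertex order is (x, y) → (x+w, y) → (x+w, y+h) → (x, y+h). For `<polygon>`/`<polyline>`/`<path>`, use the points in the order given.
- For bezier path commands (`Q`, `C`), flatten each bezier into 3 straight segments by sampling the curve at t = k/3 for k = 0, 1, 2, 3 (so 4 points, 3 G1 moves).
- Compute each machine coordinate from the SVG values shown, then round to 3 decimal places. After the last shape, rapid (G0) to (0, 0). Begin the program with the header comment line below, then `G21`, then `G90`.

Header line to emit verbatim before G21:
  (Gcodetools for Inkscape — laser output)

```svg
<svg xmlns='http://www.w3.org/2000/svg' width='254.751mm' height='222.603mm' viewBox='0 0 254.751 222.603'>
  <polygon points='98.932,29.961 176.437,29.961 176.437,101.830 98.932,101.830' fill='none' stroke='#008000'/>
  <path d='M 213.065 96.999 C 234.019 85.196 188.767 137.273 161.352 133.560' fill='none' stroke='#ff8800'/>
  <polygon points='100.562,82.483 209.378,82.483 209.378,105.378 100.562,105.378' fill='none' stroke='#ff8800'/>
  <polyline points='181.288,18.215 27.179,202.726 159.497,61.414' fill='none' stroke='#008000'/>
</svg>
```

(Gcodetools for Inkscape — laser output)
G21
G90
G0 X98.932 Y192.642
M3 S537
G1 X176.437 Y192.642 F2032
G1 X176.437 Y120.773 F2032
G1 X98.932 Y120.773 F2032
G1 X98.932 Y192.642 F2032
M5
G0 X213.065 Y125.604
M3 S808
G1 X215.063 Y120.546 F1051
G1 X191.600 Y99.494 F1051
G1 X161.352 Y89.043 F1051
M5
G0 X100.562 Y140.120
M3 S808
G1 X209.378 Y140.120 F1051
G1 X209.378 Y117.225 F1051
G1 X100.562 Y117.225 F1051
G1 X100.562 Y140.120 F1051
M5
G0 X181.288 Y204.388
M3 S537
G1 X27.179 Y19.877 F2032
G1 X159.497 Y161.189 F2032
M5
G0 X0.000 Y0.000

viewBox `0 0 254.751 222.603` with mm width/height → 1 unit = 1 mm. Flip: y_m = 222.603 − y_svg.

**Shape 1** — `<polygon>` rectangle, stroke `#008000` → score (S537, F2032). Machine vertices: (98.932,192.642) → (176.437,192.642) → (176.437,120.773) → (98.932,120.773) → (98.932,192.642). Closed: final G1 returns to the first vertex.

**Shape 2** — `<path>` cubic bezier, stroke `#ff8800` → cut (S808, F1051). Control points (SVG): P0=(213.065,96.999), P1=(234.019,85.196), P2=(188.767,137.273), P3=(161.352,133.560); sampled at t=k/3. Machine vertices: (213.065,125.604) → (215.063,120.546) → (191.600,99.494) → (161.352,89.043). Open path.

**Shape 3** — `<polygon>` rectangle, stroke `#ff8800` → cut (S808, F1051). Machine vertices: (100.562,140.120) → (209.378,140.120) → (209.378,117.225) → (100.562,117.225) → (100.562,140.120). Closed: final G1 returns to the first vertex.

**Shape 4** — `<polyline>` open polyline, stroke `#008000` → score (S537, F2032). Machine vertices: (181.288,204.388) → (27.179,19.877) → (159.497,161.189). Open path.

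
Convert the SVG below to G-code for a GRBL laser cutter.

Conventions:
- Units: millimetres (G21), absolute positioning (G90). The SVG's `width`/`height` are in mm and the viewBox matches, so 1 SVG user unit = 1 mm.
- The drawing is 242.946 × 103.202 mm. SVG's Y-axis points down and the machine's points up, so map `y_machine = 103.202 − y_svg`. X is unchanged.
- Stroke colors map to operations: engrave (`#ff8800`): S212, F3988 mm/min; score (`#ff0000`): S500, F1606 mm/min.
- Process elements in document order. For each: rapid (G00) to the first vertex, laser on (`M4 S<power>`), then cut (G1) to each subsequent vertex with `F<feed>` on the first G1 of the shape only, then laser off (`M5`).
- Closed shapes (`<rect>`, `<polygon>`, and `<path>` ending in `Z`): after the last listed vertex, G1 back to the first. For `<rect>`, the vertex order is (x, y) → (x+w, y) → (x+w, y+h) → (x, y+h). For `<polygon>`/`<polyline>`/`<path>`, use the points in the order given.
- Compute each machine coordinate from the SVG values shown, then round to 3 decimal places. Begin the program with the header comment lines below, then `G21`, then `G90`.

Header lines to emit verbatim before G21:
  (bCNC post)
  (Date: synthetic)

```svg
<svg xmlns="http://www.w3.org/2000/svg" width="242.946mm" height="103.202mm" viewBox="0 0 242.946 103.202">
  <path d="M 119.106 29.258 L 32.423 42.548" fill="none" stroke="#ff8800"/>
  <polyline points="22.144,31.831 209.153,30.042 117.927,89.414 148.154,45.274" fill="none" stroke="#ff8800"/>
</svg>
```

Since the viewBox matches the mm dimensions, user units are millimetres directly. The only transform is the Y-flip y_m = 103.202 − y_svg.

Shape 1 is a line segment drawn with `<path>`. Its stroke #ff8800 means engrave at S212, F3988. After flipping Y the toolpath is (119.106,73.944) → (32.423,60.654).

Shape 2 is a open polyline drawn with `<polyline>`. Its stroke #ff8800 means engrave at S212, F3988. After flipping Y the toolpath is (22.144,71.371) → (209.153,73.160) → (117.927,13.788) → (148.154,57.928).

(bCNC post)
(Date: synthetic)
G21
G90
G00 X119.106 Y73.944
M4 S212
G1 X32.423 Y60.654 F3988
M5
G00 X22.144 Y71.371
M4 S212
G1 X209.153 Y73.160 F3988
G1 X117.927 Y13.788
G1 X148.154 Y57.928
M5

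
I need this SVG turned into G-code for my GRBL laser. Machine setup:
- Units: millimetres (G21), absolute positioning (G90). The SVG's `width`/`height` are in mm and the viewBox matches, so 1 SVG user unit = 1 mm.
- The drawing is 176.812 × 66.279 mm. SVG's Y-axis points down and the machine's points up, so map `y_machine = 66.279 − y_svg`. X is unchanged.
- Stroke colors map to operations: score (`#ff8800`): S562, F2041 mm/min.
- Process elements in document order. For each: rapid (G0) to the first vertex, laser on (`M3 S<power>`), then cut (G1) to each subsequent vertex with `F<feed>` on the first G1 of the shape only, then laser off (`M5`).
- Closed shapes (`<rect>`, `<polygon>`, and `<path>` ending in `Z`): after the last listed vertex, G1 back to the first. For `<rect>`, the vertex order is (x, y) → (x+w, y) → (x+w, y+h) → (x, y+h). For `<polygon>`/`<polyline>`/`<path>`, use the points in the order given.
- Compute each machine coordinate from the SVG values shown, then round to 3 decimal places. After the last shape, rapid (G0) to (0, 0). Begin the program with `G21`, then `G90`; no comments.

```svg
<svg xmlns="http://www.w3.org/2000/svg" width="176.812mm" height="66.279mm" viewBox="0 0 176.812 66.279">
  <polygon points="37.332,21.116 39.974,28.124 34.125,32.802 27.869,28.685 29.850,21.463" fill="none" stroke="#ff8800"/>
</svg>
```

viewBox `0 0 176.812 66.279` with mm width/height → 1 unit = 1 mm. Flip: y_m = 66.279 − y_svg.

**Shape 1** — `<polygon>` regular polygon, stroke `#ff8800` → score (S562, F2041). Machine vertices: (37.332,45.163) → (39.974,38.155) → (34.125,33.477) → (27.869,37.594) → (29.850,44.816) → (37.332,45.163). Closed: final G1 returns to the first vertex.

G21
G90
G0 X37.332 Y45.163
M3 S562
G1 X39.974 Y38.155 F2041
G1 X34.125 Y33.477
G1 X27.869 Y37.594
G1 X29.850 Y44.816
G1 X37.332 Y45.163
M5
G0 X0.000 Y0.000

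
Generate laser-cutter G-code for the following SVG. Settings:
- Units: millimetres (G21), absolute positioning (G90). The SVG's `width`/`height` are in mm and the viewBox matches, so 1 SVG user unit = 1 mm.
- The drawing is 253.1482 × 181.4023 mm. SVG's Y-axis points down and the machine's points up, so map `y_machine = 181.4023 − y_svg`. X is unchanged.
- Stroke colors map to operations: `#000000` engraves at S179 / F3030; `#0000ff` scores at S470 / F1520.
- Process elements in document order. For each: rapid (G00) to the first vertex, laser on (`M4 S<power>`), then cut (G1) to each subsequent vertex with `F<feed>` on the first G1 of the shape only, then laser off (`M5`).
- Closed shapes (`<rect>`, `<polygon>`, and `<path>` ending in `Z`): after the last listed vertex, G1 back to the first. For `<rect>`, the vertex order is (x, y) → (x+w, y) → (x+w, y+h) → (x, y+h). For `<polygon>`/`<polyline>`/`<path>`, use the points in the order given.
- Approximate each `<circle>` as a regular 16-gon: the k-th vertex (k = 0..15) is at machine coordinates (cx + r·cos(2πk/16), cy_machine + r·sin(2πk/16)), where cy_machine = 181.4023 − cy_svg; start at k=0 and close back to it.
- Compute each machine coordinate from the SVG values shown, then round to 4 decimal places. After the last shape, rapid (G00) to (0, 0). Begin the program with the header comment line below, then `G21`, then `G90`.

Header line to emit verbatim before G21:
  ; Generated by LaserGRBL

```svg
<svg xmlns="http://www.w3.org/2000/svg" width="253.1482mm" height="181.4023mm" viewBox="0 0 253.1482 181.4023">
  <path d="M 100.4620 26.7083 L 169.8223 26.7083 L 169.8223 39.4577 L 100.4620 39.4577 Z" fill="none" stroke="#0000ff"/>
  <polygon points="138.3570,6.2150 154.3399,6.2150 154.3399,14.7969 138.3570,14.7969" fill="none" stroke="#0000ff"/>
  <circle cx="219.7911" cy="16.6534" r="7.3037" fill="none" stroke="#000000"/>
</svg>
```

; Generated by LaserGRBL
G21
G90
G00 X100.4620 Y154.6940
M4 S470
G1 X169.8223 Y154.6940 F1520
G1 X169.8223 Y141.9446
G1 X100.4620 Y141.9446
G1 X100.4620 Y154.6940
M5
G00 X138.3570 Y175.1873
M4 S470
G1 X154.3399 Y175.1873 F1520
G1 X154.3399 Y166.6054
G1 X138.3570 Y166.6054
G1 X138.3570 Y175.1873
M5
G00 X227.0948 Y164.7489
M4 S179
G1 X226.5388 Y167.5439 F3030
G1 X224.9556 Y169.9134
G1 X222.5861 Y171.4966
G1 X219.7911 Y172.0526
G1 X216.9961 Y171.4966
G1 X214.6266 Y169.9134
G1 X213.0434 Y167.5439
G1 X212.4874 Y164.7489
G1 X213.0434 Y161.9539
G1 X214.6266 Y159.5844
G1 X216.9961 Y158.0012
G1 X219.7911 Y157.4452
G1 X222.5861 Y158.0012
G1 X224.9556 Y159.5844
G1 X226.5388 Y161.9539
G1 X227.0948 Y164.7489
M5
G00 X0.0000 Y0.0000

viewBox `0 0 253.1482 181.4023` with mm width/height → 1 unit = 1 mm. Flip: y_m = 181.4023 − y_svg.

**Shape 1** — `<path>` rectangle, stroke `#0000ff` → score (S470, F1520). Machine vertices: (100.4620,154.6940) → (169.8223,154.6940) → (169.8223,141.9446) → (100.4620,141.9446) → (100.4620,154.6940). Closed: final G1 returns to the first vertex.

**Shape 2** — `<polygon>` rectangle, stroke `#0000ff` → score (S470, F1520). Machine vertices: (138.3570,175.1873) → (154.3399,175.1873) → (154.3399,166.6054) → (138.3570,166.6054) → (138.3570,175.1873). Closed: final G1 returns to the first vertex.

**Shape 3** — `<circle>` circle, stroke `#000000` → engrave (S179, F3030). Machine vertices: (227.0948,164.7489) → (226.5388,167.5439) → (224.9556,169.9134) → (222.5861,171.4966) → (219.7911,172.0526) → (216.9961,171.4966) → (214.6266,169.9134) → (213.0434,167.5439) → (212.4874,164.7489) → (213.0434,161.9539) → (214.6266,159.5844) → (216.9961,158.0012) → (219.7911,157.4452) → (222.5861,158.0012) → (224.9556,159.5844) → (226.5388,161.9539) → (227.0948,164.7489). Closed: final G1 returns to the first vertex.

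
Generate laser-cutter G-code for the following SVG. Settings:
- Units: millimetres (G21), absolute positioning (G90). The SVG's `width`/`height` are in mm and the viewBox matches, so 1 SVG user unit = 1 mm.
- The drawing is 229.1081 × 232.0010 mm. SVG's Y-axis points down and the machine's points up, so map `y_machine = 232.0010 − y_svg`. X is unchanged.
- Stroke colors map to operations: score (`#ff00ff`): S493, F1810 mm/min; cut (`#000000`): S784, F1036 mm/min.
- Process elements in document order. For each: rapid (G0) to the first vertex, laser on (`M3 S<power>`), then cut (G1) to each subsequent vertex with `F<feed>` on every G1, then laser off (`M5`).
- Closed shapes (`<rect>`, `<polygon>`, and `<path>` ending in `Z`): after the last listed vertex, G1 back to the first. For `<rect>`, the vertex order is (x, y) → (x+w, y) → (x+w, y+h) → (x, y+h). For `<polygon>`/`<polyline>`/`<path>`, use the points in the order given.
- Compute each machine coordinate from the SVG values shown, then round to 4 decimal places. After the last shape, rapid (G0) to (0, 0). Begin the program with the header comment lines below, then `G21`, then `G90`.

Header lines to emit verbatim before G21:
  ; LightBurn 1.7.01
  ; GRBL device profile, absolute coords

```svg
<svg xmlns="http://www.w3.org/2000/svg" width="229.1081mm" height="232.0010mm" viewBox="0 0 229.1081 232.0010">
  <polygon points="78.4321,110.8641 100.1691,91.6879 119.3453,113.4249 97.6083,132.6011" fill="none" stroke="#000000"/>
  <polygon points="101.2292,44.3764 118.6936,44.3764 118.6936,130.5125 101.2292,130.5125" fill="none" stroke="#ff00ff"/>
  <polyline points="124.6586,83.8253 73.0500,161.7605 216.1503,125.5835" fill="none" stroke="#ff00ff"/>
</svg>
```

; LightBurn 1.7.01
; GRBL device profile, absolute coords
G21
G90
G0 X78.4321 Y121.1369
M3 S784
G1 X100.1691 Y140.3131 F1036
G1 X119.3453 Y118.5761 F1036
G1 X97.6083 Y99.3999 F1036
G1 X78.4321 Y121.1369 F1036
M5
G0 X101.2292 Y187.6246
M3 S493
G1 X118.6936 Y187.6246 F1810
G1 X118.6936 Y101.4885 F1810
G1 X101.2292 Y101.4885 F1810
G1 X101.2292 Y187.6246 F1810
M5
G0 X124.6586 Y148.1757
M3 S493
G1 X73.0500 Y70.2405 F1810
G1 X216.1503 Y106.4175 F1810
M5
G0 X0.0000 Y0.0000

1 u = 1 mm; y_m = 232.0010 − y.

[1] `<polygon>` regular polygon, #000000→cut S784 F1036: (78.4321,121.1369) → (100.1691,140.3131) → (119.3453,118.5761) → (97.6083,99.3999) → (78.4321,121.1369) (closed)

[2] `<polygon>` rectangle, #ff00ff→score S493 F1810: (101.2292,187.6246) → (118.6936,187.6246) → (118.6936,101.4885) → (101.2292,101.4885) → (101.2292,187.6246) (closed)

[3] `<polyline>` open polyline, #ff00ff→score S493 F1810: (124.6586,148.1757) → (73.0500,70.2405) → (216.1503,106.4175)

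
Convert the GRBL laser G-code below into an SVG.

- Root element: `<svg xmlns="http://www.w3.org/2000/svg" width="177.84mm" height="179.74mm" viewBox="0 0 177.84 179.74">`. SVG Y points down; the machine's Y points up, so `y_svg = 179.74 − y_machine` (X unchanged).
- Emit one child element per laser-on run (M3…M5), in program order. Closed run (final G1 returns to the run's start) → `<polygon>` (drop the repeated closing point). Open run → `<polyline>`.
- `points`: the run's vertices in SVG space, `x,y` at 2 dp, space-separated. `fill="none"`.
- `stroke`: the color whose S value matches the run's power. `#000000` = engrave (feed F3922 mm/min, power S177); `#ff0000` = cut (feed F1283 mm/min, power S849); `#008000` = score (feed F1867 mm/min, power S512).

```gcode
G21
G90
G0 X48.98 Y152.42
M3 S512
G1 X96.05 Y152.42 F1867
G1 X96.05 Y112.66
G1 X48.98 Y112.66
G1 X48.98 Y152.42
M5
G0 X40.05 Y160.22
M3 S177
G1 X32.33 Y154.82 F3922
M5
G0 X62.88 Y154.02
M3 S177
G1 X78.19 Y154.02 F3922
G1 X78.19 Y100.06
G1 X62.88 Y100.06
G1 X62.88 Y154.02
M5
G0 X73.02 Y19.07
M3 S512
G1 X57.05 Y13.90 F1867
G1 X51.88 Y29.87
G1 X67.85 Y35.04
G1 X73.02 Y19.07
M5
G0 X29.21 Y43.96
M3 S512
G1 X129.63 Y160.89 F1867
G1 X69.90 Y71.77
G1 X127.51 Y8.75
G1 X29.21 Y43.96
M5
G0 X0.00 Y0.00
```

<svg xmlns="http://www.w3.org/2000/svg" width="177.84mm" height="179.74mm" viewBox="0 0 177.84 179.74">
  <polygon points="48.98,27.32 96.05,27.32 96.05,67.08 48.98,67.08" fill="none" stroke="#008000"/>
  <polyline points="40.05,19.52 32.33,24.92" fill="none" stroke="#000000"/>
  <polygon points="62.88,25.72 78.19,25.72 78.19,79.68 62.88,79.68" fill="none" stroke="#000000"/>
  <polygon points="73.02,160.67 57.05,165.84 51.88,149.87 67.85,144.70" fill="none" stroke="#008000"/>
  <polygon points="29.21,135.78 129.63,18.85 69.90,107.97 127.51,170.99" fill="none" stroke="#008000"/>
</svg>

Machine Y-up, SVG Y-down with viewBox height 179.74, so y_svg = 179.74 − y_machine; X carries over.

Run 1: the run's S512 means `#008000` (score). The run returns to its start, so emit a `<polygon>` with points (Y-flipped): 48.98,27.32 96.05,27.32 96.05,67.08 48.98,67.08.

Run 2: S177 ⇒ engrave layer `#000000`. The run is open, so emit a `<polyline>` with points (Y-flipped): 40.05,19.52 32.33,24.92.

Run 3: S177 ⇒ engrave layer `#000000`. The run returns to its start, so emit a `<polygon>` with points (Y-flipped): 62.88,25.72 78.19,25.72 78.19,79.68 62.88,79.68.

Run 4: the run's S512 means `#008000` (score). The run returns to its start, so emit a `<polygon>` with points (Y-flipped): 73.02,160.67 57.05,165.84 51.88,149.87 67.85,144.70.

Run 5: the run's S512 means `#008000` (score). The run returns to its start, so emit a `<polygon>` with points (Y-flipped): 29.21,135.78 129.63,18.85 69.90,107.97 127.51,170.99.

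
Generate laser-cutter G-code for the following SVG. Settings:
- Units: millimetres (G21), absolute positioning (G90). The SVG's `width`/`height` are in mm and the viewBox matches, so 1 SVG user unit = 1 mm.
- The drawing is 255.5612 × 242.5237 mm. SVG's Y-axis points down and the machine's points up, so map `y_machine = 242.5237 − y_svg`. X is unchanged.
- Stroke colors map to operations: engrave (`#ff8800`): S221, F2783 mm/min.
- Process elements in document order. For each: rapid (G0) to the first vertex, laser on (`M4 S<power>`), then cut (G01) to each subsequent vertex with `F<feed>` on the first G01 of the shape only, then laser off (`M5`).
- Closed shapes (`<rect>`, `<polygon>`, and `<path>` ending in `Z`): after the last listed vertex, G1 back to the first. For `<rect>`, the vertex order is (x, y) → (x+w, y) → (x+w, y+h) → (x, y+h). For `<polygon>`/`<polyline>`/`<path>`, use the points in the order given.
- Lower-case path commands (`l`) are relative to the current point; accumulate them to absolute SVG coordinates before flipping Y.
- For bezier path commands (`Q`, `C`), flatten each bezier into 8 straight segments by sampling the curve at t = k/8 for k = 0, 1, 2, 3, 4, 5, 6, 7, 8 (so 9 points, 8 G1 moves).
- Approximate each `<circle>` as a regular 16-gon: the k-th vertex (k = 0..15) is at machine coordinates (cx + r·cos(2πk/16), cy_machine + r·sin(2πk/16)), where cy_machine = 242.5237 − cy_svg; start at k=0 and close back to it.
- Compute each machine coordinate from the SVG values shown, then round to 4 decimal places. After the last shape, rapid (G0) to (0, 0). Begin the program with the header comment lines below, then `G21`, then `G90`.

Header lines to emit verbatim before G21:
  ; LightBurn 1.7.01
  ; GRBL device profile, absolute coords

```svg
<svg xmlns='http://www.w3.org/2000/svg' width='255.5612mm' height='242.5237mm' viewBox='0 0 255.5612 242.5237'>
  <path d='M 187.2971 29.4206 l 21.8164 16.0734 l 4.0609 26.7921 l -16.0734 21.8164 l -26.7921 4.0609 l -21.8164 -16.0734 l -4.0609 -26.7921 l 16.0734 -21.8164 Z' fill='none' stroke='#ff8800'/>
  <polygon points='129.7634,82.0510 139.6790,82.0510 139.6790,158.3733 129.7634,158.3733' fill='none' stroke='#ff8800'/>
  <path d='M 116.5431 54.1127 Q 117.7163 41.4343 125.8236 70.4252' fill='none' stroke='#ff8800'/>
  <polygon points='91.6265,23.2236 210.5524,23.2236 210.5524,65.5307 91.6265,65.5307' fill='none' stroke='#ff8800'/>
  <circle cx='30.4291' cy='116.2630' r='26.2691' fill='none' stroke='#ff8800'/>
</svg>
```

viewBox `0 0 255.5612 242.5237` with mm width/height → 1 unit = 1 mm. Flip: y_m = 242.5237 − y_svg.

**Shape 1** — `<path>` regular polygon, stroke `#ff8800` → engrave (S221, F2783). Machine vertices: (187.2971,213.1031) → (209.1135,197.0297) → (213.1744,170.2376) → (197.1010,148.4212) → (170.3089,144.3603) → (148.4925,160.4337) → (144.4316,187.2258) → (160.5050,209.0422) → (187.2971,213.1031). Closed: final G1 returns to the first vertex.

**Shape 2** — `<polygon>` rectangle, stroke `#ff8800` → engrave (S221, F2783). Machine vertices: (129.7634,160.4727) → (139.6790,160.4727) → (139.6790,84.1504) → (129.7634,84.1504) → (129.7634,160.4727). Closed: final G1 returns to the first vertex.

**Shape 3** — `<path>` quadratic bezier, stroke `#ff8800` → engrave (S221, F2783). Control points (SVG): P0=(116.5431,54.1127), P1=(117.7163,41.4343), P2=(125.8236,70.4252); sampled at t=k/8. Machine vertices: (116.5431,188.4110) → (116.9447,190.9295) → (117.5631,192.1459) → (118.3981,192.0601) → (119.4498,190.6721) → (120.7182,187.9819) → (122.2033,183.9896) → (123.9051,178.6951) → (125.8236,172.0985). Open path.

**Shape 4** — `<polygon>` rectangle, stroke `#ff8800` → engrave (S221, F2783). Machine vertices: (91.6265,219.3001) → (210.5524,219.3001) → (210.5524,176.9930) → (91.6265,176.9930) → (91.6265,219.3001). Closed: final G1 returns to the first vertex.

**Shape 5** — `<circle>` circle, stroke `#ff8800` → engrave (S221, F2783). Machine vertices: (56.6982,126.2607) → (54.6986,136.3134) → (49.0042,144.8358) → (40.4818,150.5302) → (30.4291,152.5298) → (20.3764,150.5302) → (11.8540,144.8358) → (6.1596,136.3134) → (4.1600,126.2607) → (6.1596,116.2080) → (11.8540,107.6856) → (20.3764,101.9912) → (30.4291,99.9916) → (40.4818,101.9912) → (49.0042,107.6856) → (54.6986,116.2080) → (56.6982,126.2607). Closed: final G1 returns to the first vertex.

; LightBurn 1.7.01
; GRBL device profile, absolute coords
G21
G90
G0 X187.2971 Y213.1031
M4 S221
G01 X209.1135 Y197.0297 F2783
G01 X213.1744 Y170.2376
G01 X197.1010 Y148.4212
G01 X170.3089 Y144.3603
G01 X148.4925 Y160.4337
G01 X144.4316 Y187.2258
G01 X160.5050 Y209.0422
G01 X187.2971 Y213.1031
M5
G0 X129.7634 Y160.4727
M4 S221
G01 X139.6790 Y160.4727 F2783
G01 X139.6790 Y84.1504
G01 X129.7634 Y84.1504
G01 X129.7634 Y160.4727
M5
G0 X116.5431 Y188.4110
M4 S221
G01 X116.9447 Y190.9295 F2783
G01 X117.5631 Y192.1459
G01 X118.3981 Y192.0601
G01 X119.4498 Y190.6721
G01 X120.7182 Y187.9819
G01 X122.2033 Y183.9896
G01 X123.9051 Y178.6951
G01 X125.8236 Y172.0985
M5
G0 X91.6265 Y219.3001
M4 S221
G01 X210.5524 Y219.3001 F2783
G01 X210.5524 Y176.9930
G01 X91.6265 Y176.9930
G01 X91.6265 Y219.3001
M5
G0 X56.6982 Y126.2607
M4 S221
G01 X54.6986 Y136.3134 F2783
G01 X49.0042 Y144.8358
G01 X40.4818 Y150.5302
G01 X30.4291 Y152.5298
G01 X20.3764 Y150.5302
G01 X11.8540 Y144.8358
G01 X6.1596 Y136.3134
G01 X4.1600 Y126.2607
G01 X6.1596 Y116.2080
G01 X11.8540 Y107.6856
G01 X20.3764 Y101.9912
G01 X30.4291 Y99.9916
G01 X40.4818 Y101.9912
G01 X49.0042 Y107.6856
G01 X54.6986 Y116.2080
G01 X56.6982 Y126.2607
M5
G0 X0.0000 Y0.0000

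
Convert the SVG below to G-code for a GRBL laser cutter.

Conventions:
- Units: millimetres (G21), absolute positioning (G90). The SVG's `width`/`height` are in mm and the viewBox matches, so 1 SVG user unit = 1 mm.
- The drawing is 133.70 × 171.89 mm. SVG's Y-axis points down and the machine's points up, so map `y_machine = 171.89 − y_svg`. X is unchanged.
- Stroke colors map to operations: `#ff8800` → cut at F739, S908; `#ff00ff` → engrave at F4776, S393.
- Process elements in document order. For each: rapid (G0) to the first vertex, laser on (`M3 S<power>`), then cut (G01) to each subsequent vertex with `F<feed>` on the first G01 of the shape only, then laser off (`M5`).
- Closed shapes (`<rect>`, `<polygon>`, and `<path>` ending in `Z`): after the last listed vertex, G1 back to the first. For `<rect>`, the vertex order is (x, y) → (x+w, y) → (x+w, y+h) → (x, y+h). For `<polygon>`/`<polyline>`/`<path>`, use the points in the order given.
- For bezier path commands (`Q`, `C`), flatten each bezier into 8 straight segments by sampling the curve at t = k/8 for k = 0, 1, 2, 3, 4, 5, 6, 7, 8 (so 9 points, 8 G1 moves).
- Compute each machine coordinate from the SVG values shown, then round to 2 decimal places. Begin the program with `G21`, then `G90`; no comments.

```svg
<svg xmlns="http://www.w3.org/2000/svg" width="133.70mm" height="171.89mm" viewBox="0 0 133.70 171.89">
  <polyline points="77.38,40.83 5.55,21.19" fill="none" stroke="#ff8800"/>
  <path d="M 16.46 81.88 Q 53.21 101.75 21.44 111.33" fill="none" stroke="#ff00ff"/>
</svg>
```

G21
G90
G0 X77.38 Y131.06
M3 S908
G01 X5.55 Y150.70 F739
M5
G0 X16.46 Y90.01
M3 S393
G01 X24.58 Y85.20 F4776
G01 X30.55 Y80.72
G01 X34.39 Y76.55
G01 X36.08 Y72.71
G01 X35.63 Y69.19
G01 X33.04 Y65.99
G01 X28.31 Y63.12
G01 X21.44 Y60.56
M5

1 u = 1 mm; y_m = 171.89 − y.

[1] `<polyline>` line segment, #ff8800→cut S908 F739: (77.38,131.06) → (5.55,150.70)

[2] `<path>` quadratic bezier, #ff00ff→engrave S393 F4776: (16.46,90.01) → (24.58,85.20) → (30.55,80.72) → (34.39,76.55) → (36.08,72.71) → (35.63,69.19) → (33.04,65.99) → (28.31,63.12) → (21.44,60.56)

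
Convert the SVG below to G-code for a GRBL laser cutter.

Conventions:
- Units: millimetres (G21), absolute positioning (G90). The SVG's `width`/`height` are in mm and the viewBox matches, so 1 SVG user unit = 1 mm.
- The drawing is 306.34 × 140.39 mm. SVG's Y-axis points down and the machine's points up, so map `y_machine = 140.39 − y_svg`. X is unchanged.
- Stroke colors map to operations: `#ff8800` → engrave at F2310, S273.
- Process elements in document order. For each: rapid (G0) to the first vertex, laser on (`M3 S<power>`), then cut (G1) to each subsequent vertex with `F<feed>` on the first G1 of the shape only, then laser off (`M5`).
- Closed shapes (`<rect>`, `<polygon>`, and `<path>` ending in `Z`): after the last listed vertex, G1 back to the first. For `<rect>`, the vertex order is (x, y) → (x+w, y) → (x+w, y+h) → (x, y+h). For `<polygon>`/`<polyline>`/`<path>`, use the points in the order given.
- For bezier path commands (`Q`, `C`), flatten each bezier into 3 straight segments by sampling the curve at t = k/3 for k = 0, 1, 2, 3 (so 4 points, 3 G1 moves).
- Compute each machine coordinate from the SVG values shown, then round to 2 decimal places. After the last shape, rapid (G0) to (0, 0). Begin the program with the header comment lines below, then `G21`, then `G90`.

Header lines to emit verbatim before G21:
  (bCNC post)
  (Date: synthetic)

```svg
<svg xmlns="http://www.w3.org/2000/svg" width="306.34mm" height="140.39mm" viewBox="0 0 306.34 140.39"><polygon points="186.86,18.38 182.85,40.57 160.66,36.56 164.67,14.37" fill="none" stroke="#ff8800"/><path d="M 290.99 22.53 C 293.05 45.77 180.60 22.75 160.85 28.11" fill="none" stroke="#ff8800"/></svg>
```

viewBox `0 0 306.34 140.39` with mm width/height → 1 unit = 1 mm. Flip: y_m = 140.39 − y_svg.

**Shape 1** — `<polygon>` regular polygon, stroke `#ff8800` → engrave (S273, F2310). Machine vertices: (186.86,122.01) → (182.85,99.82) → (160.66,103.83) → (164.67,126.02) → (186.86,122.01). Closed: final G1 returns to the first vertex.

**Shape 2** — `<path>` cubic bezier, stroke `#ff8800` → engrave (S273, F2310). Control points (SVG): P0=(290.99,22.53), P1=(293.05,45.77), P2=(180.60,22.75), P3=(160.85,28.11); sampled at t=k/3. Machine vertices: (290.99,117.86) → (262.55,107.28) → (203.83,110.94) → (160.85,112.28). Open path.

(bCNC post)
(Date: synthetic)
G21
G90
G0 X186.86 Y122.01
M3 S273
G1 X182.85 Y99.82 F2310
G1 X160.66 Y103.83
G1 X164.67 Y126.02
G1 X186.86 Y122.01
M5
G0 X290.99 Y117.86
M3 S273
G1 X262.55 Y107.28 F2310
G1 X203.83 Y110.94
G1 X160.85 Y112.28
M5
G0 X0.00 Y0.00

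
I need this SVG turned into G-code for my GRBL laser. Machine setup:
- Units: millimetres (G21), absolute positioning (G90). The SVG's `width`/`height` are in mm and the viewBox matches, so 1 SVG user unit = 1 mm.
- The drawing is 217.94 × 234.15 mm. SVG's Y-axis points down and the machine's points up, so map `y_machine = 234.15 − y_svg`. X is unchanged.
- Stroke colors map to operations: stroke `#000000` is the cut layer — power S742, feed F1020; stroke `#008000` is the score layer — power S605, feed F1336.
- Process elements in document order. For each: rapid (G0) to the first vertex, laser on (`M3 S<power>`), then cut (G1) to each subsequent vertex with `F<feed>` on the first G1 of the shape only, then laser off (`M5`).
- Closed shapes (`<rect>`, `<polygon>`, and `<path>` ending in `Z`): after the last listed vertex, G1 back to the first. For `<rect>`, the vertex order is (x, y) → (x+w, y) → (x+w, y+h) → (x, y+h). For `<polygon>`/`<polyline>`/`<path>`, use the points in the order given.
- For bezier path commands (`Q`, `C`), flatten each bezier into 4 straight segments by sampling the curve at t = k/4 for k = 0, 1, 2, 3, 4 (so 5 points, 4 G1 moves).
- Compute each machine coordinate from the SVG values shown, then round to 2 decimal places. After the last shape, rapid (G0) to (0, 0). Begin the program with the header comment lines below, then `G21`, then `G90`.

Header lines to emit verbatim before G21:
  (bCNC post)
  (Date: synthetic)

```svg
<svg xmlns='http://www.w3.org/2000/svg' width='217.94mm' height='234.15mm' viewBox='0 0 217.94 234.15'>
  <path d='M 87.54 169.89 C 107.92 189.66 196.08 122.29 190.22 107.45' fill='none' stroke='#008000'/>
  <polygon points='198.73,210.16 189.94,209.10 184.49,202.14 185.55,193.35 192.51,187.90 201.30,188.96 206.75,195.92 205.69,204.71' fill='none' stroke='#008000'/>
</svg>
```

viewBox `0 0 217.94 234.15` with mm width/height → 1 unit = 1 mm. Flip: y_m = 234.15 − y_svg.

**Shape 1** — `<path>` cubic bezier, stroke `#008000` → score (S605, F1336). Control points (SVG): P0=(87.54,169.89), P1=(107.92,189.66), P2=(196.08,122.29), P3=(190.22,107.45); sampled at t=k/4. Machine vertices: (87.54,64.26) → (113.01,63.59) → (148.72,82.50) → (179.51,107.90) → (190.22,126.70). Open path.

**Shape 2** — `<polygon>` regular polygon, stroke `#008000` → score (S605, F1336). Machine vertices: (198.73,23.99) → (189.94,25.05) → (184.49,32.01) → (185.55,40.80) → (192.51,46.25) → (201.30,45.19) → (206.75,38.23) → (205.69,29.44) → (198.73,23.99). Closed: final G1 returns to the first vertex.

(bCNC post)
(Date: synthetic)
G21
G90
G0 X87.54 Y64.26
M3 S605
G1 X113.01 Y63.59 F1336
G1 X148.72 Y82.50
G1 X179.51 Y107.90
G1 X190.22 Y126.70
M5
G0 X198.73 Y23.99
M3 S605
G1 X189.94 Y25.05 F1336
G1 X184.49 Y32.01
G1 X185.55 Y40.80
G1 X192.51 Y46.25
G1 X201.30 Y45.19
G1 X206.75 Y38.23
G1 X205.69 Y29.44
G1 X198.73 Y23.99
M5
G0 X0.00 Y0.00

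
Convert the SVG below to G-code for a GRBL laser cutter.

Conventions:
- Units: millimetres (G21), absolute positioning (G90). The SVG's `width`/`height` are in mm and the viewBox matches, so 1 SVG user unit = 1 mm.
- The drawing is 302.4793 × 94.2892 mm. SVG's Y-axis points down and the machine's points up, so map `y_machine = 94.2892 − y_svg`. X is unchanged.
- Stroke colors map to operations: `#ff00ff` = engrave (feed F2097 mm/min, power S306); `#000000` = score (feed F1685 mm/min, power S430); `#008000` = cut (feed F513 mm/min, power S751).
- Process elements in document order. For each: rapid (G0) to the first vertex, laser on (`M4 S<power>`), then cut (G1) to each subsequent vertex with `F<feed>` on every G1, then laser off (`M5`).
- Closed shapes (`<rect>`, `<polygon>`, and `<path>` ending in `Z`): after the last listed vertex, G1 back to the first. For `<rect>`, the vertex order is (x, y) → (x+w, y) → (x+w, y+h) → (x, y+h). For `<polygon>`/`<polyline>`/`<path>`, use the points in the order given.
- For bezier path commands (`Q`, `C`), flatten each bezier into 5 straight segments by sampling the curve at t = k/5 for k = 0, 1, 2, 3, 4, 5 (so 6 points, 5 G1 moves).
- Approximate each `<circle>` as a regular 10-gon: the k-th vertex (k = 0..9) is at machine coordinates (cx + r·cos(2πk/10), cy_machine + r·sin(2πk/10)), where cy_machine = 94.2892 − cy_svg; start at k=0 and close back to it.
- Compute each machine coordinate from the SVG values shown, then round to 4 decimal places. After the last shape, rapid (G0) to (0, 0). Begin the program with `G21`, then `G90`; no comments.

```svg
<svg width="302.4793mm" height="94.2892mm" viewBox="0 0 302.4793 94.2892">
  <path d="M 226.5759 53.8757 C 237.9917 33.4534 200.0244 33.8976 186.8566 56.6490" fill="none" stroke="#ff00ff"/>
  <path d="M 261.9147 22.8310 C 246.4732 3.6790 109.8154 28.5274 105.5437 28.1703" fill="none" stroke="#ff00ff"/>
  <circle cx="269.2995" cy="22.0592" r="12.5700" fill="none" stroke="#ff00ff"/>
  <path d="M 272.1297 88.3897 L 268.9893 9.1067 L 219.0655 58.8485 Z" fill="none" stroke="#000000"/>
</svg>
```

G21
G90
G0 X226.5759 Y40.4135
M4 S306
G1 X228.0929 Y50.1514 F2097
G1 X221.3187 Y54.8121 F2097
G1 X209.8140 Y54.3266 F2097
G1 X197.1398 Y48.6257 F2097
G1 X186.8566 Y37.6402 F2097
M5
G0 X261.9147 Y71.4582
M4 S306
G1 X240.1327 Y78.2230 F2097
G1 X201.4316 Y77.7496 F2097
G1 X157.9845 Y73.3598 F2097
G1 X121.9642 Y68.3757 F2097
G1 X105.5437 Y66.1189 F2097
M5
G0 X281.8695 Y72.2300
M4 S306
G1 X279.4688 Y79.6185 F2097
G1 X273.1838 Y84.1848 F2097
G1 X265.4152 Y84.1848 F2097
G1 X259.1302 Y79.6185 F2097
G1 X256.7295 Y72.2300 F2097
G1 X259.1302 Y64.8415 F2097
G1 X265.4152 Y60.2752 F2097
G1 X273.1838 Y60.2752 F2097
G1 X279.4688 Y64.8415 F2097
G1 X281.8695 Y72.2300 F2097
M5
G0 X272.1297 Y5.8995
M4 S430
G1 X268.9893 Y85.1825 F1685
G1 X219.0655 Y35.4407 F1685
G1 X272.1297 Y5.8995 F1685
M5
G0 X0.0000 Y0.0000

Since the viewBox matches the mm dimensions, user units are millimetres directly. The only transform is the Y-flip y_m = 94.2892 − y_svg.

Shape 1 is a cubic bezier drawn with `<path>`. Its stroke #ff00ff means engrave at S306, F2097. After flipping Y the toolpath is (226.5759,40.4135) → (228.0929,50.1514) → (221.3187,54.8121) → (209.8140,54.3266) → (197.1398,48.6257) → (186.8566,37.6402).

Shape 2 is a cubic bezier drawn with `<path>`. Its stroke #ff00ff means engrave at S306, F2097. After flipping Y the toolpath is (261.9147,71.4582) → (240.1327,78.2230) → (201.4316,77.7496) → (157.9845,73.3598) → (121.9642,68.3757) → (105.5437,66.1189).

Shape 3 is a circle drawn with `<circle>`. Its stroke #ff00ff means engrave at S306, F2097. After flipping Y the toolpath is (281.8695,72.2300) → (279.4688,79.6185) → (273.1838,84.1848) → (265.4152,84.1848) → (259.1302,79.6185) → (256.7295,72.2300) → (259.1302,64.8415) → (265.4152,60.2752) → (273.1838,60.2752) → (279.4688,64.8415) → (281.8695,72.2300), returning to the start.

Shape 4 is a closed polygon drawn with `<path>`. Its stroke #000000 means score at S430, F1685. After flipping Y the toolpath is (272.1297,5.8995) → (268.9893,85.1825) → (219.0655,35.4407) → (272.1297,5.8995), returning to the start.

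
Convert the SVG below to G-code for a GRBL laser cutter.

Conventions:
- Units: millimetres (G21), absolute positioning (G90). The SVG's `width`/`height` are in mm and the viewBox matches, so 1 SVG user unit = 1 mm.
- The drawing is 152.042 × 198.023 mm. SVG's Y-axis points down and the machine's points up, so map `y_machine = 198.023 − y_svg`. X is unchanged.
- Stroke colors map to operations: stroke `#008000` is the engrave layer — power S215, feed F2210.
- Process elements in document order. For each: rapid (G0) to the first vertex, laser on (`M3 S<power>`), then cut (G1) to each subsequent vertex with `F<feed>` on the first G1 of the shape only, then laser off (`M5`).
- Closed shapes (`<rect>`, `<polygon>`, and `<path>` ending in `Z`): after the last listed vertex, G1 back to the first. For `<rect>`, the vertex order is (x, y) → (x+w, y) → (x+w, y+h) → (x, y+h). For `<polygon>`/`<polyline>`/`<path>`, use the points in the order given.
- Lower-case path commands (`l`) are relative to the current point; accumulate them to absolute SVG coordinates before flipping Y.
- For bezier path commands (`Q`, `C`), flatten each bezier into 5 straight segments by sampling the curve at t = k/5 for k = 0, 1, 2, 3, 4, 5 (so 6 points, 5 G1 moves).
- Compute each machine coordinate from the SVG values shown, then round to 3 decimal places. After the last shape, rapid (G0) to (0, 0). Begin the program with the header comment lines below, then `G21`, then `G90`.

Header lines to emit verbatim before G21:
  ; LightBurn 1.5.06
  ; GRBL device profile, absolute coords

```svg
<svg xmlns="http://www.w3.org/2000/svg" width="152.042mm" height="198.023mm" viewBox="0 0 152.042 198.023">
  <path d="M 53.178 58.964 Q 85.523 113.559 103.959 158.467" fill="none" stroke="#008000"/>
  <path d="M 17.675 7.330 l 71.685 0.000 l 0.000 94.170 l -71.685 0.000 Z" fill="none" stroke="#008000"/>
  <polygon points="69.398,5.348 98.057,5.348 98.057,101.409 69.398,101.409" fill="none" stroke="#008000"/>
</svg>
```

viewBox `0 0 152.042 198.023` with mm width/height → 1 unit = 1 mm. Flip: y_m = 198.023 − y_svg.

**Shape 1** — `<path>` quadratic bezier, stroke `#008000` → engrave (S215, F2210). Control points (SVG): P0=(53.178,58.964), P1=(85.523,113.559), P2=(103.959,158.467); sampled at t=k/5. Machine vertices: (53.178,139.059) → (65.560,117.608) → (76.829,96.933) → (86.985,77.032) → (96.028,57.907) → (103.959,39.556). Open path.

**Shape 2** — `<path>` rectangle, stroke `#008000` → engrave (S215, F2210). Machine vertices: (17.675,190.693) → (89.360,190.693) → (89.360,96.523) → (17.675,96.523) → (17.675,190.693). Closed: final G1 returns to the first vertex.

**Shape 3** — `<polygon>` rectangle, stroke `#008000` → engrave (S215, F2210). Machine vertices: (69.398,192.675) → (98.057,192.675) → (98.057,96.614) → (69.398,96.614) → (69.398,192.675). Closed: final G1 returns to the first vertex.

; LightBurn 1.5.06
; GRBL device profile, absolute coords
G21
G90
G0 X53.178 Y139.059
M3 S215
G1 X65.560 Y117.608 F2210
G1 X76.829 Y96.933
G1 X86.985 Y77.032
G1 X96.028 Y57.907
G1 X103.959 Y39.556
M5
G0 X17.675 Y190.693
M3 S215
G1 X89.360 Y190.693 F2210
G1 X89.360 Y96.523
G1 X17.675 Y96.523
G1 X17.675 Y190.693
M5
G0 X69.398 Y192.675
M3 S215
G1 X98.057 Y192.675 F2210
G1 X98.057 Y96.614
G1 X69.398 Y96.614
G1 X69.398 Y192.675
M5
G0 X0.000 Y0.000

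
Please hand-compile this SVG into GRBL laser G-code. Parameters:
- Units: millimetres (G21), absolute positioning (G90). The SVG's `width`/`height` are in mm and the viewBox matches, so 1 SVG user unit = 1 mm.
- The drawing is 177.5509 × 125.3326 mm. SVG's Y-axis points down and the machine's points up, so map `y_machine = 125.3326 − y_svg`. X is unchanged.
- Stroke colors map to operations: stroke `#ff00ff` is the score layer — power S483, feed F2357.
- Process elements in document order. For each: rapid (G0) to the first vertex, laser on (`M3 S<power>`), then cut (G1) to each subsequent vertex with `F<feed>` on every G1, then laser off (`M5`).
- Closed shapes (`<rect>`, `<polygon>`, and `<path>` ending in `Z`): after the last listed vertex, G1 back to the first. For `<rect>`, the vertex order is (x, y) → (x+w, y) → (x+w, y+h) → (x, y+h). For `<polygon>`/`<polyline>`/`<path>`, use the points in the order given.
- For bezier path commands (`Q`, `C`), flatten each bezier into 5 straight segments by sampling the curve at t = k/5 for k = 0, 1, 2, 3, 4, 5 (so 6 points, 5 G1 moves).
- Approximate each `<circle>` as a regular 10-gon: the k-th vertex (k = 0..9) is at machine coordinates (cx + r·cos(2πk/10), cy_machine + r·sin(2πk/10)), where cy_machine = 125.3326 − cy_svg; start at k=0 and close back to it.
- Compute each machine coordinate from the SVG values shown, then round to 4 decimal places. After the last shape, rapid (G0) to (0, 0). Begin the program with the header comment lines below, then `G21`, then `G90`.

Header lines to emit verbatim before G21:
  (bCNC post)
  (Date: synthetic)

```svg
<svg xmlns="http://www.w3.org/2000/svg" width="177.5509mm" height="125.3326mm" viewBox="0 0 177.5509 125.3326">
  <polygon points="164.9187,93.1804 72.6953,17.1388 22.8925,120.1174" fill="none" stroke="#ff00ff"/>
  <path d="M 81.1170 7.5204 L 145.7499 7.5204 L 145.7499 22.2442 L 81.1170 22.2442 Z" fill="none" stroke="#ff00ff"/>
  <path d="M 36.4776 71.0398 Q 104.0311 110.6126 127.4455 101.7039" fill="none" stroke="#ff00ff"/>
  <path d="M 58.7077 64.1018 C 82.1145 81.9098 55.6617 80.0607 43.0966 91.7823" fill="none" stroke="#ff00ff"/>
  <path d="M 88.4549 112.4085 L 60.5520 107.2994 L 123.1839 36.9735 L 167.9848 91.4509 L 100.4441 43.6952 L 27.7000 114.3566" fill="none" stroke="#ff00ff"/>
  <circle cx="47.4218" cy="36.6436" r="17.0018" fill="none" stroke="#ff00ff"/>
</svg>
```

1 u = 1 mm; y_m = 125.3326 − y.

[1] `<polygon>` closed polygon, #ff00ff→score S483 F2357: (164.9187,32.1522) → (72.6953,108.1938) → (22.8925,5.2152) → (164.9187,32.1522) (closed)

[2] `<path>` rectangle, #ff00ff→score S483 F2357: (81.1170,117.8122) → (145.7499,117.8122) → (145.7499,103.0884) → (81.1170,103.0884) → (81.1170,117.8122) (closed)

[3] `<path>` quadratic bezier, #ff00ff→score S483 F2357: (36.4776,54.2928) → (61.7334,40.4029) → (83.4581,30.3916) → (101.6517,24.2588) → (116.3142,22.0045) → (127.4455,23.6287)

[4] `<path>` cubic bezier, #ff00ff→score S483 F2357: (58.7077,61.2308) → (67.2786,52.6390) → (66.9431,47.1700) → (60.7610,43.2289) → (51.7922,39.2206) → (43.0966,33.5503)

[5] `<path>` open polyline, #ff00ff→score S483 F2357: (88.4549,12.9241) → (60.5520,18.0332) → (123.1839,88.3591) → (167.9848,33.8817) → (100.4441,81.6374) → (27.7000,10.9760)

[6] `<circle>` circle, #ff00ff→score S483 F2357: (64.4236,88.6890) → (61.1765,98.6824) → (52.6756,104.8587) → (42.1680,104.8587) → (33.6671,98.6824) → (30.4200,88.6890) → (33.6671,78.6956) → (42.1680,72.5193) → (52.6756,72.5193) → (61.1765,78.6956) → (64.4236,88.6890) (closed)

(bCNC post)
(Date: synthetic)
G21
G90
G0 X164.9187 Y32.1522
M3 S483
G1 X72.6953 Y108.1938 F2357
G1 X22.8925 Y5.2152 F2357
G1 X164.9187 Y32.1522 F2357
M5
G0 X81.1170 Y117.8122
M3 S483
G1 X145.7499 Y117.8122 F2357
G1 X145.7499 Y103.0884 F2357
G1 X81.1170 Y103.0884 F2357
G1 X81.1170 Y117.8122 F2357
M5
G0 X36.4776 Y54.2928
M3 S483
G1 X61.7334 Y40.4029 F2357
G1 X83.4581 Y30.3916 F2357
G1 X101.6517 Y24.2588 F2357
G1 X116.3142 Y22.0045 F2357
G1 X127.4455 Y23.6287 F2357
M5
G0 X58.7077 Y61.2308
M3 S483
G1 X67.2786 Y52.6390 F2357
G1 X66.9431 Y47.1700 F2357
G1 X60.7610 Y43.2289 F2357
G1 X51.7922 Y39.2206 F2357
G1 X43.0966 Y33.5503 F2357
M5
G0 X88.4549 Y12.9241
M3 S483
G1 X60.5520 Y18.0332 F2357
G1 X123.1839 Y88.3591 F2357
G1 X167.9848 Y33.8817 F2357
G1 X100.4441 Y81.6374 F2357
G1 X27.7000 Y10.9760 F2357
M5
G0 X64.4236 Y88.6890
M3 S483
G1 X61.1765 Y98.6824 F2357
G1 X52.6756 Y104.8587 F2357
G1 X42.1680 Y104.8587 F2357
G1 X33.6671 Y98.6824 F2357
G1 X30.4200 Y88.6890 F2357
G1 X33.6671 Y78.6956 F2357
G1 X42.1680 Y72.5193 F2357
G1 X52.6756 Y72.5193 F2357
G1 X61.1765 Y78.6956 F2357
G1 X64.4236 Y88.6890 F2357
M5
G0 X0.0000 Y0.0000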